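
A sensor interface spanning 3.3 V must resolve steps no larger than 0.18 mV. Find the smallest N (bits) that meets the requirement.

Number of steps required ≥ 3.3 V / 0.18 mV = 18333.33.
Need 2^N ≥ 18333.33; 2^14 = 16384, 2^15 = 32768.
Minimum N = 15.

15 bits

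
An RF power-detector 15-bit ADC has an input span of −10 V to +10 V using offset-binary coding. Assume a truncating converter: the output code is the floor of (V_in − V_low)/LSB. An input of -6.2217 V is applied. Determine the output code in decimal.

code 6190

Full-scale span = 20 V; LSB = 20/2^15 = 0.610 mV.
(-6.2217 − (−10)) / 0.000610352 = 6190.367 LSBs.
So the output code is 6190.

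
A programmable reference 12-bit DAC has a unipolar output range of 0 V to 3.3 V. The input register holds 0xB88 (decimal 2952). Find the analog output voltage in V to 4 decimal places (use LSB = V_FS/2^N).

2.3783 V

LSB = 3.3 V / 2^12 = 0.806 mV.
Code 0xB88 = 2952 decimal.
V_out = 0 + 2952 × 0.000805664 V = 2.37832 V.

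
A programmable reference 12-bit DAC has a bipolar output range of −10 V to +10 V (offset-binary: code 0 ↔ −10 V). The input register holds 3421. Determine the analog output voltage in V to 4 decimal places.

6.7041 V

LSB = 20 V / 2^12 = 4.883 mV.
V_out = (−10) + 3421 × 0.00488281 V = 6.7041 V.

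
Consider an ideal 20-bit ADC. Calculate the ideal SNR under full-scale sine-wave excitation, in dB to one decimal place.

SNR ≈ 6.02·N + 1.76 dB = 6.02·20 + 1.76 = 122.16 dB.

122.2 dB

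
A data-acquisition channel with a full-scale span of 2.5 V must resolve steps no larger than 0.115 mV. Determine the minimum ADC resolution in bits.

Number of steps required ≥ 2.5 V / 0.115 mV = 21739.13.
Need 2^N ≥ 21739.13; 2^14 = 16384, 2^15 = 32768.
Minimum N = 15.

15 bits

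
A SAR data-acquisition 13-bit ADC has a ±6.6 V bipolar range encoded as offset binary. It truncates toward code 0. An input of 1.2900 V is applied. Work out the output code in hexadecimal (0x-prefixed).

With 8192 levels over 13.2 V, one step is 1.611 mV.
(1.2900 − (−6.6)) / 0.00161133 = 4896.582 LSBs.
⌊·⌋(4896.582) = 4896.
In hexadecimal (0x-prefixed): 0x1320.

code 0x1320 (decimal 4896)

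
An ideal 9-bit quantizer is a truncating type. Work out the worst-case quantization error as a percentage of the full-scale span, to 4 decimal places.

0.1953 %

Truncating → worst-case error = 1 LSB = V_FS/2^9, so 100/512 = 0.195312 % of full scale.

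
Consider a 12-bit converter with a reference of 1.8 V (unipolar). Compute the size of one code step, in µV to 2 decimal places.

Full-scale span = 1.8 V.
LSB = 1.8 / 2^12 = 1.8 / 4096 = 0.000439453 V = 439.45 µV.

439.45 µV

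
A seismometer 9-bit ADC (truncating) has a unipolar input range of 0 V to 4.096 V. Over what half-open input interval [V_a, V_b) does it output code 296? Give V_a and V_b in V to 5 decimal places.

LSB = 4.096/2^9 = 8.000 mV.
V_a = V_low + 296·LSB = 2.368 V; V_b = V_low + 297·LSB = 2.376 V.

[2.36800 V, 2.37600 V)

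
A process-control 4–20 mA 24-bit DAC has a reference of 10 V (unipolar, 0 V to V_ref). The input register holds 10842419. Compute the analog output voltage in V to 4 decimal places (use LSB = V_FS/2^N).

LSB = 10 V / 2^24 = 0.60 µV.
V_out = 0 + 10842419 × 5.96046e-07 V = 6.46259 V.

6.4626 V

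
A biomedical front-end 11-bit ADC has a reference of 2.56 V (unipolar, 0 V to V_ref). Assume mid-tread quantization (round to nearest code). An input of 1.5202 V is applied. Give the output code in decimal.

code 1216

LSB = 2.56 V / 2048 = 1.250 mV.
(V_in − V_low)/LSB = (1.5202 − 0) / 0.00125 = 1216.160.
round(1216.160) = 1216.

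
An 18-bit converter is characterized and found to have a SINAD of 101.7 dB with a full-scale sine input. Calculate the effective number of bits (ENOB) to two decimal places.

16.60 bits

ENOB = (SINAD − 1.76) / 6.02 = (101.7 − 1.76)/6.02 = 16.601.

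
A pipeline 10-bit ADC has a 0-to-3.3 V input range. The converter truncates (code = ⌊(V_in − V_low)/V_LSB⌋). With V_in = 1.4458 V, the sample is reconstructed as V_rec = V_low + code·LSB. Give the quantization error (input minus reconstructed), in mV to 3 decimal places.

Step size: 3.3 V ÷ 2^10 = 3.223 mV.
(1.4458 − 0)/0.00322266 = 448.6361; ⌊·⌋ gives code 448.
Code 448 maps back to 0 + 448×0.00322266 V = 1.44375 V.
Difference: 0.00205 V → 2.050 mV.

2.050 mV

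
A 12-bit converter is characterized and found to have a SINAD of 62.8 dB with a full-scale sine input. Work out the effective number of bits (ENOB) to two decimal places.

ENOB = (SINAD − 1.76) / 6.02 = (62.8 − 1.76)/6.02 = 10.140.

10.14 bits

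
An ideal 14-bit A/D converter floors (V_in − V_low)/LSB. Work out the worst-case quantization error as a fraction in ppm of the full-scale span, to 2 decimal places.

61.04 ppm

Truncating → worst-case error = 1 LSB = V_FS/2^14, so 1e+06/16384 = 61.0352 ppm of full scale.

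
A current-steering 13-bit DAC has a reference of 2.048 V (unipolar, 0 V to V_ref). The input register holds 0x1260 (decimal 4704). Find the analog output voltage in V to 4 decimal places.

LSB = 2.048 V / 2^13 = 250.00 µV.
Code 0x1260 = 4704 decimal.
V_out = 0 + 4704 × 0.00025 V = 1.176 V.

1.1760 V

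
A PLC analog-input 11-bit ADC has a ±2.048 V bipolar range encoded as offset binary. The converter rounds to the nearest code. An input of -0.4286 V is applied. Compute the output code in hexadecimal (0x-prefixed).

code 0x32A (decimal 810)

With 2048 levels over 4.096 V, one step is 2.000 mV.
(V_in − V_low)/LSB = (-0.4286 − (−2.048)) / 0.002 = 809.700.
Round → code 810.
In hexadecimal (0x-prefixed): 0x32A.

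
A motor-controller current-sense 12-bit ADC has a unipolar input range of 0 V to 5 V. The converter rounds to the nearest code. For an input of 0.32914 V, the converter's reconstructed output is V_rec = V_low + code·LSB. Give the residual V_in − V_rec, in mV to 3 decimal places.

-0.450 mV

Step size: 5 V ÷ 2^12 = 1.221 mV.
(V_in − V_low)/LSB = (0.32914 − 0)/0.0012207 = 269.6315 → code 270 (round).
V_rec = 0 + 270·0.0012207 = 0.32958984 V.
Error = 0.32914 − 0.32958984 = -0.000449844 V = -0.450 mV.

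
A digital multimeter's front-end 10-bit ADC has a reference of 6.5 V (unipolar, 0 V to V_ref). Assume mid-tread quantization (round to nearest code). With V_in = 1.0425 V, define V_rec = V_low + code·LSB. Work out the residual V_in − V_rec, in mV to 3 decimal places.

1.484 mV

Step size: 6.5 V ÷ 2^10 = 6.348 mV.
(V_in − V_low)/LSB = (1.0425 − 0)/0.00634766 = 164.2338 → code 164 (round).
Code 164 maps back to 0 + 164×0.00634766 V = 1.0410156 V.
Difference: 0.00148438 V → 1.484 mV.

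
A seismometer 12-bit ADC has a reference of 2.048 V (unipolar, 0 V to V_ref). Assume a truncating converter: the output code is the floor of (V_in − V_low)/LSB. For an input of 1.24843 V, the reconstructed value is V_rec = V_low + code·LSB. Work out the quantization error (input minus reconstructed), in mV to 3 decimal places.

Step size: 2.048 V ÷ 2^12 = 0.500 mV.
(V_in − V_low)/LSB = (1.24843 − 0)/0.0005 = 2496.8600 → code 2496 (floor).
Code 2496 maps back to 0 + 2496×0.0005 V = 1.248 V.
Difference: 0.00043 V → 0.430 mV.

0.430 mV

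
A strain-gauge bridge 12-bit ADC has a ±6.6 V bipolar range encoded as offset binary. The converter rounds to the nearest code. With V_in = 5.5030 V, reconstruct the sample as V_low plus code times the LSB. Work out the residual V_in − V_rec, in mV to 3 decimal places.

One LSB is 13.2 V / 4096 = 3.223 mV.
(V_in − V_low)/LSB = (5.5030 − (−6.6))/0.00322266 = 3755.5976 → code 3756 (round).
Code 3756 maps back to (−6.6) + 3756×0.00322266 V = 5.5042969 V.
Error = 5.5030 − 5.5042969 = -0.00129688 V = -1.297 mV.

-1.297 mV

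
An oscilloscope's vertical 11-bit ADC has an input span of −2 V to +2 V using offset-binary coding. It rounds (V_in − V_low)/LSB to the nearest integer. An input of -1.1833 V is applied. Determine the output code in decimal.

code 418

LSB = 4 V / 2048 = 1.953 mV.
(V_in − V_low)/LSB = (-1.1833 − (−2)) / 0.00195312 = 418.150.
Round → code 418.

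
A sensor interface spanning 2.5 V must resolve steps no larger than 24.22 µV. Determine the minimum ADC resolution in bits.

Number of steps required ≥ 2.5 V / 24.22 µV = 103220.48.
Need 2^N ≥ 103220.48; 2^16 = 65536, 2^17 = 131072.
Minimum N = 17.

17 bits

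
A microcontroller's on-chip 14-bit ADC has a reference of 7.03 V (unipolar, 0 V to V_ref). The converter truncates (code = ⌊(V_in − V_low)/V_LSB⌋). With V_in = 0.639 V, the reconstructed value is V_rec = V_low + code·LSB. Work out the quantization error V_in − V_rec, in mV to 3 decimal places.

0.104 mV

LSB = 7.03/2^14 = 429.08 µV.
(V_in − V_low)/LSB = (0.639 − 0)/0.000429077 = 1489.2427 → code 1489 (floor).
Code 1489 maps back to 0 + 1489×0.000429077 V = 0.63889587 V.
Difference: 0.000104126 V → 0.104 mV.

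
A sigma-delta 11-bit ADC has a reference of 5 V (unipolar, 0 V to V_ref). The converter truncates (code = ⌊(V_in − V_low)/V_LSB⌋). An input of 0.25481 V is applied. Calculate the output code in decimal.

code 104

Full-scale span = 5 V; LSB = 5/2^11 = 2.441 mV.
(0.25481 − 0) / 0.00244141 = 104.370 LSBs.
So the output code is 104.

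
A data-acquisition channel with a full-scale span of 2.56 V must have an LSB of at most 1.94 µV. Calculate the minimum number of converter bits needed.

Number of steps required ≥ 2.56 V / 1.94 µV = 1319587.63.
Need 2^N ≥ 1319587.63; 2^20 = 1048576, 2^21 = 2097152.
Minimum N = 21.

21 bits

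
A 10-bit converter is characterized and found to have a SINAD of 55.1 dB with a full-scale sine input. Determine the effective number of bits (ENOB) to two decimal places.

8.86 bits

ENOB = (SINAD − 1.76) / 6.02 = (55.1 − 1.76)/6.02 = 8.860.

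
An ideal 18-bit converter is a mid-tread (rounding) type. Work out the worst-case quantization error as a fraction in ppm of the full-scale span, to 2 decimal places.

1.91 ppm

Rounding → worst-case error = ½ LSB = V_FS/2^19, so 1e+06/524288 = 1.90735 ppm of full scale.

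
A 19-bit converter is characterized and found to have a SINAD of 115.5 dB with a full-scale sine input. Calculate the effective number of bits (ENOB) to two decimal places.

18.89 bits

ENOB = (SINAD − 1.76) / 6.02 = (115.5 − 1.76)/6.02 = 18.894.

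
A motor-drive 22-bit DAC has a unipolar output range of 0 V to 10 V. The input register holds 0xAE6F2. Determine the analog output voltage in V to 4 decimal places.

1.7035 V

LSB = 10 V / 2^22 = 2.38 µV.
Code 0xAE6F2 = 714482 decimal.
V_out = 0 + 714482 × 2.38419e-06 V = 1.70346 V.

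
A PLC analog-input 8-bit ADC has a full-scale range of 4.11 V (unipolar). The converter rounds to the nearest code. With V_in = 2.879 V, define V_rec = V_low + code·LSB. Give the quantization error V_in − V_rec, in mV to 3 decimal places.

One LSB is 4.11 V / 256 = 16.055 mV.
Scaled input = 179.3246 LSBs, so code = 179.
Reconstructed: 2.8737891 V.
V_in − V_rec = 0.00521094 V = 5.211 mV.

5.211 mV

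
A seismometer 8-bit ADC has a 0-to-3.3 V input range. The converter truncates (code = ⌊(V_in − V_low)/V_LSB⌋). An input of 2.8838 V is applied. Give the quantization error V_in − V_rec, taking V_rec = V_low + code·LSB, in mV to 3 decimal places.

9.191 mV

One LSB is 3.3 V / 256 = 12.891 mV.
(2.8838 − 0)/0.0128906 = 223.7130; ⌊·⌋ gives code 223.
V_rec = 0 + 223·0.0128906 = 2.8746094 V.
Difference: 0.00919062 V → 9.191 mV.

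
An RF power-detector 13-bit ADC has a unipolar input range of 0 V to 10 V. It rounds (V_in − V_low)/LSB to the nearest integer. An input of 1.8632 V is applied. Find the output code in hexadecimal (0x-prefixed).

code 0x5F6 (decimal 1526)

LSB = 10 V / 8192 = 1.221 mV.
(1.8632 − 0) / 0.0012207 = 1526.333 LSBs.
Round → code 1526.
In hexadecimal (0x-prefixed): 0x5F6.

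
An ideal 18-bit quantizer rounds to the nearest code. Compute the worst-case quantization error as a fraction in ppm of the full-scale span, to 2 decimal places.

Rounding → worst-case error = ½ LSB = V_FS/2^19, so 1e+06/524288 = 1.90735 ppm of full scale.

1.91 ppm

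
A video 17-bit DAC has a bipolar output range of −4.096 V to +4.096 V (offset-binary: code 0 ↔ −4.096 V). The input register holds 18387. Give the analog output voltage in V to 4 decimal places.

LSB = 8.192 V / 2^17 = 62.50 µV.
V_out = (−4.096) + 18387 × 6.25e-05 V = -2.94681 V.

-2.9468 V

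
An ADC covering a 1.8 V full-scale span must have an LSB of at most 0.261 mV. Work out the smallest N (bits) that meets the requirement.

Number of steps required ≥ 1.8 V / 0.261 mV = 6896.55.
Need 2^N ≥ 6896.55; 2^12 = 4096, 2^13 = 8192.
Minimum N = 13.

13 bits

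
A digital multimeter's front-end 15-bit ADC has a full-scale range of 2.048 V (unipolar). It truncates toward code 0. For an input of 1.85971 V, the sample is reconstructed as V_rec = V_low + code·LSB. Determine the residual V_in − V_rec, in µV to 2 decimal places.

22.50 µV

Step size: 2.048 V ÷ 2^15 = 62.50 µV.
(V_in − V_low)/LSB = (1.85971 − 0)/6.25e-05 = 29755.3600 → code 29755 (floor).
Reconstructed: 1.8596875 V.
V_in − V_rec = 2.25e-05 V = 22.50 µV.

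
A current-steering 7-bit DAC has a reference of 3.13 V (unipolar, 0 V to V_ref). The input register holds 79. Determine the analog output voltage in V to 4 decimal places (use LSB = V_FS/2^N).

1.9318 V

LSB = 3.13 V / 2^7 = 24.453 mV.
V_out = 0 + 79 × 0.0244531 V = 1.9318 V.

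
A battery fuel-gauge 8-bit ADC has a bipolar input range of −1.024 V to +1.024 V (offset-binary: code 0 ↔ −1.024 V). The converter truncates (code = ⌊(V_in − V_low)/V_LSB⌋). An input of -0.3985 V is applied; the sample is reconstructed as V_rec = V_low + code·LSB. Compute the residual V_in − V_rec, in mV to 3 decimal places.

LSB = 2.048/2^8 = 8.000 mV.
Scaled input = 78.1875 LSBs, so code = 78.
Code 78 maps back to (−1.024) + 78×0.008 V = -0.4 V.
Difference: 0.0015 V → 1.500 mV.

1.500 mV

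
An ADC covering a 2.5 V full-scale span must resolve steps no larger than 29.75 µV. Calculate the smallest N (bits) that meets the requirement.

Number of steps required ≥ 2.5 V / 29.75 µV = 84033.61.
Need 2^N ≥ 84033.61; 2^16 = 65536, 2^17 = 131072.
Minimum N = 17.

17 bits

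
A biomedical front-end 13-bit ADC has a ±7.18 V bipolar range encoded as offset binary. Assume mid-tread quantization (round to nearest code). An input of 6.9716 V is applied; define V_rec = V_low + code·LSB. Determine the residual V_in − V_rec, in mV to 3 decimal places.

LSB = 14.36/2^13 = 1.753 mV.
(V_in − V_low)/LSB = (6.9716 − (−7.18))/0.00175293 = 8073.1133 → code 8073 (round).
V_rec = (−7.18) + 8073·0.00175293 = 6.9714014 V.
Difference: 0.000198633 V → 0.199 mV.

0.199 mV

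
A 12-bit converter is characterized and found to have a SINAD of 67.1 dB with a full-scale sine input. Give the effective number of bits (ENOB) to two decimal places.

10.85 bits

ENOB = (SINAD − 1.76) / 6.02 = (67.1 − 1.76)/6.02 = 10.854.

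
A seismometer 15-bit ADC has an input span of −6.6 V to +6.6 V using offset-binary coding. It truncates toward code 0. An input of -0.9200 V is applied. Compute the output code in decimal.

LSB = 13.2 V / 32768 = 402.83 µV.
Input sits at 14100.170 steps above V_low.
⌊·⌋(14100.170) = 14100.

code 14100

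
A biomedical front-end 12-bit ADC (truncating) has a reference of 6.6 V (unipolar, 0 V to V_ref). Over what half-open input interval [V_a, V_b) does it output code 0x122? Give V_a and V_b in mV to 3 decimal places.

LSB = 6.6/2^12 = 1.611 mV.
Code 0x122 = 290 decimal.
V_a = V_low + 290·LSB = 0.467285 V; V_b = V_low + 291·LSB = 0.468896 V.

[467.285 mV, 468.896 mV)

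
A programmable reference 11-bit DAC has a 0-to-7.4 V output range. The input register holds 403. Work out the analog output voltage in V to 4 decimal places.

1.4562 V

LSB = 7.4 V / 2^11 = 3.613 mV.
V_out = 0 + 403 × 0.00361328 V = 1.45615 V.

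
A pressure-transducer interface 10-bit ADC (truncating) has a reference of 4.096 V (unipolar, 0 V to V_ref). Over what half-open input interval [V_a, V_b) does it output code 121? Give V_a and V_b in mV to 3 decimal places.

LSB = 4.096/2^10 = 4.000 mV.
V_a = V_low + 121·LSB = 0.484 V; V_b = V_low + 122·LSB = 0.488 V.

[484.000 mV, 488.000 mV)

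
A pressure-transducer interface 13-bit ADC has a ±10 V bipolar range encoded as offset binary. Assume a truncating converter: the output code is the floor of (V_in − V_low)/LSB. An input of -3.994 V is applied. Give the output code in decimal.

code 2460

LSB = 20 V / 8192 = 2.441 mV.
(V_in − V_low)/LSB = (-3.994 − (−10)) / 0.00244141 = 2460.058.
So the output code is 2460.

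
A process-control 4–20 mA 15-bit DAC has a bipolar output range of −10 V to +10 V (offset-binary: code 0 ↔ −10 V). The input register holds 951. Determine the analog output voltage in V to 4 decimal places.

LSB = 20 V / 2^15 = 0.610 mV.
V_out = (−10) + 951 × 0.000610352 V = -9.41956 V.

-9.4196 V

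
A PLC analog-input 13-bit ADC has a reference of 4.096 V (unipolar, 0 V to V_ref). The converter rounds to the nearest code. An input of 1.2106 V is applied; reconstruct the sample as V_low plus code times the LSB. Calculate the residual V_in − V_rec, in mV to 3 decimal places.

One LSB is 4.096 V / 8192 = 0.500 mV.
(1.2106 − 0)/0.0005 = 2421.2000; round gives code 2421.
Reconstructed: 1.2105 V.
Difference: 0.0001 V → 0.100 mV.

0.100 mV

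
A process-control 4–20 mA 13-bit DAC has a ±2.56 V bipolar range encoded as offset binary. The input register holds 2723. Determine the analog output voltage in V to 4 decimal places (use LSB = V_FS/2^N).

-0.8581 V

LSB = 5.12 V / 2^13 = 0.625 mV.
V_out = (−2.56) + 2723 × 0.000625 V = -0.858125 V.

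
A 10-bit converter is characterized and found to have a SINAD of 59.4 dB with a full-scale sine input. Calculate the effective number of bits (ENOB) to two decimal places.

ENOB = (SINAD − 1.76) / 6.02 = (59.4 − 1.76)/6.02 = 9.575.

9.57 bits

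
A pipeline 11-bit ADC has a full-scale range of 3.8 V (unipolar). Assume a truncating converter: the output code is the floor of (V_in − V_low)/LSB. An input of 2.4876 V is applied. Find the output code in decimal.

LSB = 3.8 V / 2048 = 1.855 mV.
(V_in − V_low)/LSB = (2.4876 − 0) / 0.00185547 = 1340.685.
⌊·⌋(1340.685) = 1340.

code 1340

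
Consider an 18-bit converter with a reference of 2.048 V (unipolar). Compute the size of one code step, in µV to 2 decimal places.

7.81 µV

Full-scale span = 2.048 V.
LSB = 2.048 / 2^18 = 2.048 / 262144 = 7.8125e-06 V = 7.81 µV.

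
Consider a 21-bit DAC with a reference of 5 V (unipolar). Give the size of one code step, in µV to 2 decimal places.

2.38 µV

Full-scale span = 5 V.
LSB = 5 / 2^21 = 5 / 2097152 = 2.38419e-06 V = 2.38 µV.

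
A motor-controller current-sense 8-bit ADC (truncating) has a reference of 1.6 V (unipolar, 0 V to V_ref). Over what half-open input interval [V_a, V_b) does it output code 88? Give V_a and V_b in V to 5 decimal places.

LSB = 1.6/2^8 = 6.250 mV.
V_a = V_low + 88·LSB = 0.55 V; V_b = V_low + 89·LSB = 0.55625 V.

[0.55000 V, 0.55625 V)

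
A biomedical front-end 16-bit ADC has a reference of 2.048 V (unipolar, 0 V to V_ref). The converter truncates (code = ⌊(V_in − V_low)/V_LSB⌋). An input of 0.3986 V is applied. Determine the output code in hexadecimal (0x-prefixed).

code 0x31D3 (decimal 12755)

LSB = 2.048 V / 65536 = 31.25 µV.
(V_in − V_low)/LSB = (0.3986 − 0) / 3.125e-05 = 12755.200.
⌊·⌋(12755.200) = 12755.
In hexadecimal (0x-prefixed): 0x31D3.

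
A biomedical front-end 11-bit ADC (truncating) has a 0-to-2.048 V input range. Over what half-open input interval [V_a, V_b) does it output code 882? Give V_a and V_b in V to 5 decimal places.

[0.88200 V, 0.88300 V)

LSB = 2.048/2^11 = 1.000 mV.
V_a = V_low + 882·LSB = 0.882 V; V_b = V_low + 883·LSB = 0.883 V.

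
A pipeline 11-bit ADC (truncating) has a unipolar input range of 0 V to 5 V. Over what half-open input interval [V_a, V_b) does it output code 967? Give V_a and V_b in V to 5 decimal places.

LSB = 5/2^11 = 2.441 mV.
V_a = V_low + 967·LSB = 2.36084 V; V_b = V_low + 968·LSB = 2.36328 V.

[2.36084 V, 2.36328 V)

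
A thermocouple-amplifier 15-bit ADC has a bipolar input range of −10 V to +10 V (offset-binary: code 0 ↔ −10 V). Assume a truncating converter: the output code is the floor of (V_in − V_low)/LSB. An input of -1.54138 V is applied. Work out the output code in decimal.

code 13858

LSB = 20 V / 32768 = 0.610 mV.
(V_in − V_low)/LSB = (-1.54138 − (−10)) / 0.000610352 = 13858.603.
So the output code is 13858.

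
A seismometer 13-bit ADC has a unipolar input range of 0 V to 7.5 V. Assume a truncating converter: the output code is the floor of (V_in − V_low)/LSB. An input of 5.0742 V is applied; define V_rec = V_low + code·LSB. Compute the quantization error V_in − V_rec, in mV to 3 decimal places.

0.347 mV

Step size: 7.5 V ÷ 2^13 = 0.916 mV.
Scaled input = 5542.3795 LSBs, so code = 5542.
V_rec = 0 + 5542·0.000915527 = 5.0738525 V.
Error = 5.0742 − 5.0738525 = 0.000347461 V = 0.347 mV.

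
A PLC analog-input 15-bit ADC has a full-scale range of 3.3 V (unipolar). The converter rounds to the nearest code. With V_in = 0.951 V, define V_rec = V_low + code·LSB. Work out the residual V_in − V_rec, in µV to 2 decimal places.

Step size: 3.3 V ÷ 2^15 = 100.71 µV.
(V_in − V_low)/LSB = (0.951 − 0)/0.000100708 = 9443.1418 → code 9443 (round).
Reconstructed: 0.95098572 V.
V_in − V_rec = 1.42822e-05 V = 14.28 µV.

14.28 µV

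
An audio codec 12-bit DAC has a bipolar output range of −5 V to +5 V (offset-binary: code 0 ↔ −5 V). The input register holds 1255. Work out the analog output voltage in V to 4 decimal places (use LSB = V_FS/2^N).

LSB = 10 V / 2^12 = 2.441 mV.
V_out = (−5) + 1255 × 0.00244141 V = -1.93604 V.

-1.9360 V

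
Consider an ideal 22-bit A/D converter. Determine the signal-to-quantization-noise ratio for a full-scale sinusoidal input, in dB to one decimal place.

SNR ≈ 6.02·N + 1.76 dB = 6.02·22 + 1.76 = 134.20 dB.

134.2 dB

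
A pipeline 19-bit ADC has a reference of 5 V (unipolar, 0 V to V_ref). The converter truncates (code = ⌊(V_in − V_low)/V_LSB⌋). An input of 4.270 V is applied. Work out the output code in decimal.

LSB = 5 V / 524288 = 9.54 µV.
Input sits at 447741.952 steps above V_low.
⌊·⌋(447741.952) = 447741.

code 447741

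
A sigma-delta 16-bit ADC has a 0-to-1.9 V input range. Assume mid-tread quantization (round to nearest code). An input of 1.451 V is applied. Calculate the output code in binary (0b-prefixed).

code 0b1100001110000001 (decimal 50049)

Full-scale span = 1.9 V; LSB = 1.9/2^16 = 28.99 µV.
(1.451 − 0) / 2.89917e-05 = 50048.808 LSBs.
round(50048.808) = 50049.
In binary (0b-prefixed): 0b1100001110000001.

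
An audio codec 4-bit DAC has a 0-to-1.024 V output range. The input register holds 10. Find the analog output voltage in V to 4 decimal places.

0.6400 V

LSB = 1.024 V / 2^4 = 64.000 mV.
V_out = 0 + 10 × 0.064 V = 0.64 V.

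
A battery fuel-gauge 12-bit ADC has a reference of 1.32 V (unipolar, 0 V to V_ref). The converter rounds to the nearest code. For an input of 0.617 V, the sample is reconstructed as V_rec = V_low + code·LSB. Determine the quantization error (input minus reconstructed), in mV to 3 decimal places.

-0.139 mV

LSB = 1.32/2^12 = 322.27 µV.
(V_in − V_low)/LSB = (0.617 − 0)/0.000322266 = 1914.5697 → code 1915 (round).
Reconstructed: 0.61713867 V.
Error = 0.617 − 0.61713867 = -0.000138672 V = -0.139 mV.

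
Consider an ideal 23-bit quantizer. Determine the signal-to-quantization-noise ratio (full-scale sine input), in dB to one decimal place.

SNR ≈ 6.02·N + 1.76 dB = 6.02·23 + 1.76 = 140.22 dB.

140.2 dB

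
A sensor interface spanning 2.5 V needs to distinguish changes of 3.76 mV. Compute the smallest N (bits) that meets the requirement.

Number of steps required ≥ 2.5 V / 3.76 mV = 664.89.
Need 2^N ≥ 664.89; 2^9 = 512, 2^10 = 1024.
Minimum N = 10.

10 bits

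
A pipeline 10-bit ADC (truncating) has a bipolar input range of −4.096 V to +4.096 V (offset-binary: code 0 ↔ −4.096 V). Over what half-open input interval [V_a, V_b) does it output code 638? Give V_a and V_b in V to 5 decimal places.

LSB = 8.192/2^10 = 8.000 mV.
V_a = V_low + 638·LSB = 1.008 V; V_b = V_low + 639·LSB = 1.016 V.

[1.00800 V, 1.01600 V)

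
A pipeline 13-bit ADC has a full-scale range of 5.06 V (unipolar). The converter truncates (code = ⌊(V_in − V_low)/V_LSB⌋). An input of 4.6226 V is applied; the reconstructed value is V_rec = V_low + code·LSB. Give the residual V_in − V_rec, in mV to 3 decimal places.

Step size: 5.06 V ÷ 2^13 = 0.618 mV.
Scaled input = 7483.8615 LSBs, so code = 7483.
V_rec = 0 + 7483·0.000617676 = 4.6220679 V.
Difference: 0.000532129 V → 0.532 mV.

0.532 mV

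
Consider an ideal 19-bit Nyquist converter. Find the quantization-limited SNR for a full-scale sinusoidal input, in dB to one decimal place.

116.1 dB

SNR ≈ 6.02·N + 1.76 dB = 6.02·19 + 1.76 = 116.14 dB.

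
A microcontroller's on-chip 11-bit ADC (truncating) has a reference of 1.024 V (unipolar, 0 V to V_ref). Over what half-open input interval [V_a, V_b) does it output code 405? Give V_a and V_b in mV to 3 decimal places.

LSB = 1.024/2^11 = 0.500 mV.
V_a = V_low + 405·LSB = 0.2025 V; V_b = V_low + 406·LSB = 0.203 V.

[202.500 mV, 203.000 mV)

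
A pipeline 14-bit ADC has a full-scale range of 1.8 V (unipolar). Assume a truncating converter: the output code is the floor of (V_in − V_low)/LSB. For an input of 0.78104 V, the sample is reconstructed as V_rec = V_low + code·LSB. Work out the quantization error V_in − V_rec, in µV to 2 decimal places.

21.93 µV

Step size: 1.8 V ÷ 2^14 = 109.86 µV.
(0.78104 − 0)/0.000109863 = 7109.1996; ⌊·⌋ gives code 7109.
Code 7109 maps back to 0 + 7109×0.000109863 V = 0.78101807 V.
Difference: 2.19336e-05 V → 21.93 µV.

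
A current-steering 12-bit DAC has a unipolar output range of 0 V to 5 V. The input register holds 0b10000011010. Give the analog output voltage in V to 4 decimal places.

1.2817 V

LSB = 5 V / 2^12 = 1.221 mV.
Code 0b10000011010 = 1050 decimal.
V_out = 0 + 1050 × 0.0012207 V = 1.28174 V.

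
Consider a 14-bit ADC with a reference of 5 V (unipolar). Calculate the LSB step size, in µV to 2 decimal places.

305.18 µV

Full-scale span = 5 V.
LSB = 5 / 2^14 = 5 / 16384 = 0.000305176 V = 305.18 µV.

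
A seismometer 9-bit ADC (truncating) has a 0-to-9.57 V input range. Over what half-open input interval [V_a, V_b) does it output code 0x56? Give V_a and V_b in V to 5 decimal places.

[1.60746 V, 1.62615 V)

LSB = 9.57/2^9 = 18.691 mV.
Code 0x56 = 86 decimal.
V_a = V_low + 86·LSB = 1.60746 V; V_b = V_low + 87·LSB = 1.62615 V.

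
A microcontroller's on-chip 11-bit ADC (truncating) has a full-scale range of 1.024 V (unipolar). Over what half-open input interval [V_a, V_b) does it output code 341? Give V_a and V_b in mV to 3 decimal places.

LSB = 1.024/2^11 = 0.500 mV.
V_a = V_low + 341·LSB = 0.1705 V; V_b = V_low + 342·LSB = 0.171 V.

[170.500 mV, 171.000 mV)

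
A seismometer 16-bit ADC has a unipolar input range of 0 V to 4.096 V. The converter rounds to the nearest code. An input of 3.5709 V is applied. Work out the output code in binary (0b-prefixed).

With 65536 levels over 4.096 V, one step is 62.50 µV.
Input sits at 57134.400 steps above V_low.
So the output code is 57134.
In binary (0b-prefixed): 0b1101111100101110.

code 0b1101111100101110 (decimal 57134)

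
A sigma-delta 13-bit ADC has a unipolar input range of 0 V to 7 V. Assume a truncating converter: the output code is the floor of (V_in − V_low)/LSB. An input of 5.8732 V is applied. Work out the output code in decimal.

Full-scale span = 7 V; LSB = 7/2^13 = 0.854 mV.
(V_in − V_low)/LSB = (5.8732 − 0) / 0.000854492 = 6873.322.
So the output code is 6873.

code 6873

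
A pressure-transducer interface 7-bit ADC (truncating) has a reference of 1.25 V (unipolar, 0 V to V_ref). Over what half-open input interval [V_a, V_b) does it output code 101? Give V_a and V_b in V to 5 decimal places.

[0.98633 V, 0.99609 V)

LSB = 1.25/2^7 = 9.766 mV.
V_a = V_low + 101·LSB = 0.986328 V; V_b = V_low + 102·LSB = 0.996094 V.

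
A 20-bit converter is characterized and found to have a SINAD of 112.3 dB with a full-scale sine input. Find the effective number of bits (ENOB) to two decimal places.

18.36 bits

ENOB = (SINAD − 1.76) / 6.02 = (112.3 − 1.76)/6.02 = 18.362.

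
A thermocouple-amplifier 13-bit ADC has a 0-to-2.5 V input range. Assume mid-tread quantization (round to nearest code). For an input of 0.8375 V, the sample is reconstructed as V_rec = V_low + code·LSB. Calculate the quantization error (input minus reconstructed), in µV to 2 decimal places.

One LSB is 2.5 V / 8192 = 305.18 µV.
Scaled input = 2744.3200 LSBs, so code = 2744.
Code 2744 maps back to 0 + 2744×0.000305176 V = 0.83740234 V.
Error = 0.8375 − 0.83740234 = 9.76563e-05 V = 97.66 µV.

97.66 µV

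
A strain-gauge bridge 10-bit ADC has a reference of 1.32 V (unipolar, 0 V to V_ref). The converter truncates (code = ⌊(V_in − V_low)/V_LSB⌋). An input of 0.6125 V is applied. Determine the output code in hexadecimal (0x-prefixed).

With 1024 levels over 1.32 V, one step is 1.289 mV.
(V_in − V_low)/LSB = (0.6125 − 0) / 0.00128906 = 475.152.
So the output code is 475.
In hexadecimal (0x-prefixed): 0x1DB.

code 0x1DB (decimal 475)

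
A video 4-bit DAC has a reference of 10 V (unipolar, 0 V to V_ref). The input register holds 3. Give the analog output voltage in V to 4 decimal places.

1.8750 V

LSB = 10 V / 2^4 = 0.6250 V.
V_out = 0 + 3 × 0.625 V = 1.875 V.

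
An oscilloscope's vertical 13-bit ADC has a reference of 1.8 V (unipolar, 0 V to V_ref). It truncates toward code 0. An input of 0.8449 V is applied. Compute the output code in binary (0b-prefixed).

code 0b111100000101 (decimal 3845)

With 8192 levels over 1.8 V, one step is 219.73 µV.
Input sits at 3845.234 steps above V_low.
So the output code is 3845.
In binary (0b-prefixed): 0b111100000101.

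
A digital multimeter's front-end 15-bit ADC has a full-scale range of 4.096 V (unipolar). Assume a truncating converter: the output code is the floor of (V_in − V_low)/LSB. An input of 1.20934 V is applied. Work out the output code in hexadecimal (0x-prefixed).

code 0x25CA (decimal 9674)

With 32768 levels over 4.096 V, one step is 125.00 µV.
Input sits at 9674.720 steps above V_low.
⌊·⌋(9674.720) = 9674.
In hexadecimal (0x-prefixed): 0x25CA.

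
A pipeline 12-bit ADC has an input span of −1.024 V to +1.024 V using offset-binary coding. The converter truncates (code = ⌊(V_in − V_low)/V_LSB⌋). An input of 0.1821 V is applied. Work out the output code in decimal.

Full-scale span = 2.048 V; LSB = 2.048/2^12 = 0.500 mV.
(0.1821 − (−1.024)) / 0.0005 = 2412.200 LSBs.
Floor → code 2412.

code 2412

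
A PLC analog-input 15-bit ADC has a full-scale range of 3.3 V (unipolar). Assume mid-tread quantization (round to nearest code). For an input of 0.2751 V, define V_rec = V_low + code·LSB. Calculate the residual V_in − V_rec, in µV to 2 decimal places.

Step size: 3.3 V ÷ 2^15 = 100.71 µV.
(V_in − V_low)/LSB = (0.2751 − 0)/0.000100708 = 2731.6596 → code 2732 (round).
V_rec = 0 + 2732·0.000100708 = 0.27513428 V.
V_in − V_rec = -3.42773e-05 V = -34.28 µV.

-34.28 µV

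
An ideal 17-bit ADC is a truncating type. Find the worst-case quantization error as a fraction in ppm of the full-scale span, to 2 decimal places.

7.63 ppm

Truncating → worst-case error = 1 LSB = V_FS/2^17, so 1e+06/131072 = 7.62939 ppm of full scale.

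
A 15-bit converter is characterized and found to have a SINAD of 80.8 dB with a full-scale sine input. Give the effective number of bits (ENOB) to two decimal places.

13.13 bits

ENOB = (SINAD − 1.76) / 6.02 = (80.8 − 1.76)/6.02 = 13.130.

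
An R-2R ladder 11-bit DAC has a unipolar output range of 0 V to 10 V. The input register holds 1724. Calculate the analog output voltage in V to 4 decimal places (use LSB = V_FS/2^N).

LSB = 10 V / 2^11 = 4.883 mV.
V_out = 0 + 1724 × 0.00488281 V = 8.41797 V.

8.4180 V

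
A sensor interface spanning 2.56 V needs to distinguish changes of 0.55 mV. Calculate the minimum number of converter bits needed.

Number of steps required ≥ 2.56 V / 0.55 mV = 4654.55.
Need 2^N ≥ 4654.55; 2^12 = 4096, 2^13 = 8192.
Minimum N = 13.

13 bits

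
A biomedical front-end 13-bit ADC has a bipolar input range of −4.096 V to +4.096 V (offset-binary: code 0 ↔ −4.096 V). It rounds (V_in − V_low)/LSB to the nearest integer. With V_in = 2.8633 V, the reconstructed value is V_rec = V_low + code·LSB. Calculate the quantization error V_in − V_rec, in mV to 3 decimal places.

One LSB is 8.192 V / 8192 = 1.000 mV.
Scaled input = 6959.3000 LSBs, so code = 6959.
Code 6959 maps back to (−4.096) + 6959×0.001 V = 2.863 V.
Error = 2.8633 − 2.863 = 0.0003 V = 0.300 mV.

0.300 mV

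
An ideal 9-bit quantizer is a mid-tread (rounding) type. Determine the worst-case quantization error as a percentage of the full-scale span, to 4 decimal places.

Rounding → worst-case error = ½ LSB = V_FS/2^10, so 100/1024 = 0.0976562 % of full scale.

0.0977 %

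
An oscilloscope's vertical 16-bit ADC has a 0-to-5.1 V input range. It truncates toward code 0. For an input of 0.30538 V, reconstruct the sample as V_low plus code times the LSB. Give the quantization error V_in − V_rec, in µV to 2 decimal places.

Step size: 5.1 V ÷ 2^16 = 77.82 µV.
(0.30538 − 0)/7.78198e-05 = 3924.1929; ⌊·⌋ gives code 3924.
V_rec = 0 + 3924·7.78198e-05 = 0.30536499 V.
V_in − V_rec = 1.50098e-05 V = 15.01 µV.

15.01 µV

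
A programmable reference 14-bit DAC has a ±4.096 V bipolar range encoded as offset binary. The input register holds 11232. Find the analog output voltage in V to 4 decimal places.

1.5200 V

LSB = 8.192 V / 2^14 = 0.500 mV.
V_out = (−4.096) + 11232 × 0.0005 V = 1.52 V.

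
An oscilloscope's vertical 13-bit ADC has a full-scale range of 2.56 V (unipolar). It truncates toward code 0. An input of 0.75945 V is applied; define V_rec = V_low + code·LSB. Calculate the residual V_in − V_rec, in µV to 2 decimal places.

75.00 µV

Step size: 2.56 V ÷ 2^13 = 312.50 µV.
Scaled input = 2430.2400 LSBs, so code = 2430.
Reconstructed: 0.759375 V.
Difference: 7.5e-05 V → 75.00 µV.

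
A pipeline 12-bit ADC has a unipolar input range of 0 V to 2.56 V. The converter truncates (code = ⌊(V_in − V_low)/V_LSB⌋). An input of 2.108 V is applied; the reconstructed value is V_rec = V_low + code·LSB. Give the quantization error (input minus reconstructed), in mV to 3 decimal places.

0.500 mV

Step size: 2.56 V ÷ 2^12 = 0.625 mV.
(2.108 − 0)/0.000625 = 3372.8000; ⌊·⌋ gives code 3372.
Code 3372 maps back to 0 + 3372×0.000625 V = 2.1075 V.
Error = 2.108 − 2.1075 = 0.0005 V = 0.500 mV.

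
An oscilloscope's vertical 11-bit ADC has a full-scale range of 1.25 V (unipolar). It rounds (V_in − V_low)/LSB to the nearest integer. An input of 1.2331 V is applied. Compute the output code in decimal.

code 2020

LSB = 1.25 V / 2048 = 0.610 mV.
Input sits at 2020.311 steps above V_low.
Round → code 2020.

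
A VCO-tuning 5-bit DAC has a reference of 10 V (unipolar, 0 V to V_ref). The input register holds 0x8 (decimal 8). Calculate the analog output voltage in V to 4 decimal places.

2.5000 V

LSB = 10 V / 2^5 = 312.500 mV.
Code 0x8 = 8 decimal.
V_out = 0 + 8 × 0.3125 V = 2.5 V.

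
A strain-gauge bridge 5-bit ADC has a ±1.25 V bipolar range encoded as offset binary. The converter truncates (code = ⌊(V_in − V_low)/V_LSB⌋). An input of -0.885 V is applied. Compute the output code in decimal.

Full-scale span = 2.5 V; LSB = 2.5/2^5 = 78.125 mV.
Input sits at 4.672 steps above V_low.
⌊·⌋(4.672) = 4.

code 4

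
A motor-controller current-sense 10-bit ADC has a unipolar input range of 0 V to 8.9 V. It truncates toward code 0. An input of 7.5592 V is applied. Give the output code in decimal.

With 1024 levels over 8.9 V, one step is 8.691 mV.
Input sits at 869.733 steps above V_low.
Floor → code 869.

code 869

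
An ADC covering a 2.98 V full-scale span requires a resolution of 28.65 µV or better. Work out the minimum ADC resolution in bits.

17 bits

Number of steps required ≥ 2.98 V / 28.65 µV = 104013.96.
Need 2^N ≥ 104013.96; 2^16 = 65536, 2^17 = 131072.
Minimum N = 17.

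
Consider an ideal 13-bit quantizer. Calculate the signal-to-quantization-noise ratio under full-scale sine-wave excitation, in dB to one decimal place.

SNR ≈ 6.02·N + 1.76 dB = 6.02·13 + 1.76 = 80.02 dB.

80.0 dB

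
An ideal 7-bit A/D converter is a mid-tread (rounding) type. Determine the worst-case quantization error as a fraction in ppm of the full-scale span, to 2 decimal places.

3906.25 ppm

Rounding → worst-case error = ½ LSB = V_FS/2^8, so 1e+06/256 = 3906.25 ppm of full scale.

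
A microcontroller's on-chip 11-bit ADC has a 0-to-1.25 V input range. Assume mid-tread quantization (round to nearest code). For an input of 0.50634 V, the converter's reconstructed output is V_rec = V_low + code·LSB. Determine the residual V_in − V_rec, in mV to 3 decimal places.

LSB = 1.25/2^11 = 0.610 mV.
(0.50634 − 0)/0.000610352 = 829.5875; round gives code 830.
Reconstructed: 0.5065918 V.
Difference: -0.000251797 V → -0.252 mV.

-0.252 mV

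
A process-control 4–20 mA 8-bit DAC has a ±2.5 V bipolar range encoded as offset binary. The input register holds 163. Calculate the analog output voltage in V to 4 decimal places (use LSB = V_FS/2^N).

LSB = 5 V / 2^8 = 19.531 mV.
V_out = (−2.5) + 163 × 0.0195312 V = 0.683594 V.

0.6836 V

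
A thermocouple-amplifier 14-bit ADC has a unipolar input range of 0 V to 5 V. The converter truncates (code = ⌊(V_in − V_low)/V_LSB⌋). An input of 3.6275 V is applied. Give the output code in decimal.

code 11886

LSB = 5 V / 16384 = 305.18 µV.
Input sits at 11886.592 steps above V_low.
⌊·⌋(11886.592) = 11886.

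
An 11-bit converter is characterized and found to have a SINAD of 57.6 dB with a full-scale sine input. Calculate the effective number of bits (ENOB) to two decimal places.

9.28 bits

ENOB = (SINAD − 1.76) / 6.02 = (57.6 − 1.76)/6.02 = 9.276.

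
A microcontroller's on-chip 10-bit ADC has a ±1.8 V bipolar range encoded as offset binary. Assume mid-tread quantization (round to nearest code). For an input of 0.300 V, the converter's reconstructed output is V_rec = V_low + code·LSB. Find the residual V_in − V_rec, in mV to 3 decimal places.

1.172 mV

Step size: 3.6 V ÷ 2^10 = 3.516 mV.
(0.300 − (−1.8))/0.00351563 = 597.3333; round gives code 597.
Code 597 maps back to (−1.8) + 597×0.00351563 V = 0.29882812 V.
V_in − V_rec = 0.00117187 V = 1.172 mV.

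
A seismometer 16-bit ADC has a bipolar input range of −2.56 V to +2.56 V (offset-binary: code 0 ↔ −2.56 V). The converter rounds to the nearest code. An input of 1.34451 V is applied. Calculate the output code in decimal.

code 49978

With 65536 levels over 5.12 V, one step is 78.12 µV.
(V_in − V_low)/LSB = (1.34451 − (−2.56)) / 7.8125e-05 = 49977.728.
round(49977.728) = 49978.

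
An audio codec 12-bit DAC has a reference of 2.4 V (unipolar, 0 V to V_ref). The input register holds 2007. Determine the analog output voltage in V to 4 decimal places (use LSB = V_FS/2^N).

1.1760 V

LSB = 2.4 V / 2^12 = 0.586 mV.
V_out = 0 + 2007 × 0.000585937 V = 1.17598 V.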